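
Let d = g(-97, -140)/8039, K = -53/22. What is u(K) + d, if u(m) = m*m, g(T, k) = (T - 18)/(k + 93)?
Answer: 1061388557/182871172 ≈ 5.8040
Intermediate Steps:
g(T, k) = (-18 + T)/(93 + k)
K = -53/22 (K = -53*1/22 = -53/22 ≈ -2.4091)
u(m) = m²
d = 115/377833 (d = ((-18 - 97)/(93 - 140))/8039 = (-115/(-47))*(1/8039) = -1/47*(-115)*(1/8039) = (115/47)*(1/8039) = 115/377833 ≈ 0.00030437)
u(K) + d = (-53/22)² + 115/377833 = 2809/484 + 115/377833 = 1061388557/182871172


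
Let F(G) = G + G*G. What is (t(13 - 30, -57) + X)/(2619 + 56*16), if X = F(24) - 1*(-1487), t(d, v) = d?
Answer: 414/703 ≈ 0.58890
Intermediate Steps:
F(G) = G + G²
X = 2087 (X = 24*(1 + 24) - 1*(-1487) = 24*25 + 1487 = 600 + 1487 = 2087)
(t(13 - 30, -57) + X)/(2619 + 56*16) = ((13 - 30) + 2087)/(2619 + 56*16) = (-17 + 2087)/(2619 + 896) = 2070/3515 = 2070*(1/3515) = 414/703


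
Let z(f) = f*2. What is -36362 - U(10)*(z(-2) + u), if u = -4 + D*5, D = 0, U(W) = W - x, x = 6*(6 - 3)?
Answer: -36426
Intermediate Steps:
x = 18 (x = 6*3 = 18)
z(f) = 2*f
U(W) = -18 + W (U(W) = W - 1*18 = W - 18 = -18 + W)
u = -4 (u = -4 + 0*5 = -4 + 0 = -4)
-36362 - U(10)*(z(-2) + u) = -36362 - (-18 + 10)*(2*(-2) - 4) = -36362 - (-8)*(-4 - 4) = -36362 - (-8)*(-8) = -36362 - 1*64 = -36362 - 64 = -36426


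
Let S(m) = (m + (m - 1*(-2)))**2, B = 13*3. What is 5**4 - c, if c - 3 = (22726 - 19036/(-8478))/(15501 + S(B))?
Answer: 57649101826/92838339 ≈ 620.96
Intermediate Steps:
B = 39
S(m) = (2 + 2*m)**2 (S(m) = (m + (m + 2))**2 = (m + (2 + m))**2 = (2 + 2*m)**2)
c = 374860049/92838339 (c = 3 + (22726 - 19036/(-8478))/(15501 + 4*(1 + 39)**2) = 3 + (22726 - 19036*(-1/8478))/(15501 + 4*40**2) = 3 + (22726 + 9518/4239)/(15501 + 4*1600) = 3 + 96345032/(4239*(15501 + 6400)) = 3 + (96345032/4239)/21901 = 3 + (96345032/4239)*(1/21901) = 3 + 96345032/92838339 = 374860049/92838339 ≈ 4.0378)
5**4 - c = 5**4 - 1*374860049/92838339 = 625 - 374860049/92838339 = 57649101826/92838339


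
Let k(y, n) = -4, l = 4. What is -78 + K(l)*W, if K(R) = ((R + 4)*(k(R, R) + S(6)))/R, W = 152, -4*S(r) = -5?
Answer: -914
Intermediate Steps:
S(r) = 5/4 (S(r) = -¼*(-5) = 5/4)
K(R) = (-11 - 11*R/4)/R (K(R) = ((R + 4)*(-4 + 5/4))/R = ((4 + R)*(-11/4))/R = (-11 - 11*R/4)/R)
-78 + K(l)*W = -78 + (-11/4 - 11/4)*152 = -78 - 11/2*152 = -78 - 836 = -914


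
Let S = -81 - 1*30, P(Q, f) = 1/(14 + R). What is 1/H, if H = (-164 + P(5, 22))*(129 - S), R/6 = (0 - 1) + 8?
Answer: -7/275490 ≈ -2.5409e-5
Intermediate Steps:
R = 42 (R = 6*((0 - 1) + 8) = 6*(-1 + 8) = 6*7 = 42)
P(Q, f) = 1/56 (P(Q, f) = 1/(14 + 42) = 1/56)
S = -111 (S = -81 - 30 = -111)
H = -275490/7 (H = (-164 + 1/56)*(129 - 1*(-111)) = -9183*(129 + 111)/56 = -9183/56*240 = -275490/7 ≈ -39356.)
1/H = 1/(-275490/7) = -7/275490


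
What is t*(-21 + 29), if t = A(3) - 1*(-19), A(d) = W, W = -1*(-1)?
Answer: 160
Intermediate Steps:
W = 1
A(d) = 1
t = 20 (t = 1 - 1*(-19) = 1 + 19 = 20)
t*(-21 + 29) = 20*(-21 + 29) = 20*8 = 160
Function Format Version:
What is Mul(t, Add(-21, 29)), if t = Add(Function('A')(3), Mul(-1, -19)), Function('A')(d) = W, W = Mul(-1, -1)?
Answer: 160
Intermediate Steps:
W = 1
Function('A')(d) = 1
t = 20 (t = Add(1, Mul(-1, -19)) = Add(1, 19) = 20)
Mul(t, Add(-21, 29)) = Mul(20, Add(-21, 29)) = Mul(20, 8) = 160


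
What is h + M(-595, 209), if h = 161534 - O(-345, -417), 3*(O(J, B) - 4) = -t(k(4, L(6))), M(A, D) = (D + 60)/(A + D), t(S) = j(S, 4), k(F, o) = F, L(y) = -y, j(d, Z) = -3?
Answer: 62349925/386 ≈ 1.6153e+5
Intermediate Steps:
t(S) = -3
M(A, D) = (60 + D)/(A + D)
O(J, B) = 5 (O(J, B) = 4 + (-1*(-3))/3 = 4 + (⅓)*3 = 4 + 1 = 5)
h = 161529 (h = 161534 - 1*5 = 161534 - 5 = 161529)
h + M(-595, 209) = 161529 + (60 + 209)/(-595 + 209) = 161529 + 269/(-386) = 161529 - 1/386*269 = 161529 - 269/386 = 62349925/386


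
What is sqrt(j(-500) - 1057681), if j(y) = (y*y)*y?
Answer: 3*I*sqrt(14006409) ≈ 11228.0*I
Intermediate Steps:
j(y) = y**3 (j(y) = y**2*y = y**3)
sqrt(j(-500) - 1057681) = sqrt((-500)**3 - 1057681) = sqrt(-125000000 - 1057681) = sqrt(-126057681) = 3*I*sqrt(14006409)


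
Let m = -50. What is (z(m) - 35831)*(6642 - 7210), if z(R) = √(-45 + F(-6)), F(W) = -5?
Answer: 20352008 - 2840*I*√2 ≈ 2.0352e+7 - 4016.4*I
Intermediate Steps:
z(R) = 5*I*√2 (z(R) = √(-45 - 5) = √(-50) = 5*I*√2)
(z(m) - 35831)*(6642 - 7210) = (5*I*√2 - 35831)*(6642 - 7210) = (-35831 + 5*I*√2)*(-568) = 20352008 - 2840*I*√2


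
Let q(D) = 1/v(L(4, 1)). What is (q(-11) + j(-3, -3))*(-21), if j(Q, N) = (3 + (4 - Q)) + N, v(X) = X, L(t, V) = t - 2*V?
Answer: -315/2 ≈ -157.50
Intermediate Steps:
q(D) = 1/2 (q(D) = 1/(4 - 2*1) = 1/(4 - 2) = 1/2)
j(Q, N) = 7 + N - Q (j(Q, N) = (7 - Q) + N = 7 + N - Q)
(q(-11) + j(-3, -3))*(-21) = (1/2 + (7 - 3 - 1*(-3)))*(-21) = (1/2 + (7 - 3 + 3))*(-21) = (1/2 + 7)*(-21) = (15/2)*(-21) = -315/2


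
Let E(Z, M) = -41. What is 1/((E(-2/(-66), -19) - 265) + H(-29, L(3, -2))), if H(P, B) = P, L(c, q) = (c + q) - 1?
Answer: -1/335 ≈ -0.0029851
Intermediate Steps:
L(c, q) = -1 + c + q
1/((E(-2/(-66), -19) - 265) + H(-29, L(3, -2))) = 1/((-41 - 265) - 29) = 1/(-306 - 29) = 1/(-335) = -1/335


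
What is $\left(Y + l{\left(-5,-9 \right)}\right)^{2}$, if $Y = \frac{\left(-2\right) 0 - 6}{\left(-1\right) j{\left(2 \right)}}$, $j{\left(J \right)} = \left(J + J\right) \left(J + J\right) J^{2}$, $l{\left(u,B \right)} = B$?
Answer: $\frac{81225}{1024} \approx 79.321$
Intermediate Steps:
$j{\left(J \right)} = 4 J^{4}$ ($j{\left(J \right)} = 2 J 2 J J^{2} = 4 J^{2} J^{2} = 4 J^{4}$)
$Y = \frac{3}{32}$ ($Y = \frac{\left(-2\right) 0 - 6}{\left(-1\right) 4 \cdot 2^{4}} = \frac{0 - 6}{\left(-1\right) 4 \cdot 16} = - \frac{6}{\left(-1\right) 64} = - \frac{6}{-64} = \left(-6\right) \left(- \frac{1}{64}\right) = \frac{3}{32} \approx 0.09375$)
$\left(Y + l{\left(-5,-9 \right)}\right)^{2} = \left(\frac{3}{32} - 9\right)^{2} = \left(- \frac{285}{32}\right)^{2} = \frac{81225}{1024}$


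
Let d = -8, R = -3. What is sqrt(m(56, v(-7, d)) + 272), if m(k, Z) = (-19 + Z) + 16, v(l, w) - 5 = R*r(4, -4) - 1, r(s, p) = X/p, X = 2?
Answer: 3*sqrt(122)/2 ≈ 16.568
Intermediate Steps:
r(s, p) = 2/p
v(l, w) = 11/2 (v(l, w) = 5 + (-6/(-4) - 1) = 5 + (-6*(-1)/4 - 1) = 5 + (-3*(-1/2) - 1) = 5 + (3/2 - 1) = 5 + 1/2 = 11/2)
m(k, Z) = -3 + Z
sqrt(m(56, v(-7, d)) + 272) = sqrt((-3 + 11/2) + 272) = sqrt(5/2 + 272) = sqrt(549/2) = 3*sqrt(122)/2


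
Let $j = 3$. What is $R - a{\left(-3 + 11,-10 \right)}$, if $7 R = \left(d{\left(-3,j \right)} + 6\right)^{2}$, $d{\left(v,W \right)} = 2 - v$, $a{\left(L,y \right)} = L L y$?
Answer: $\frac{4601}{7} \approx 657.29$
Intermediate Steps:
$a{\left(L,y \right)} = y L^{2}$ ($a{\left(L,y \right)} = L^{2} y = y L^{2}$)
$R = \frac{121}{7}$ ($R = \frac{\left(\left(2 - -3\right) + 6\right)^{2}}{7} = \frac{\left(\left(2 + 3\right) + 6\right)^{2}}{7} = \frac{\left(5 + 6\right)^{2}}{7} = \frac{11^{2}}{7} = \frac{1}{7} \cdot 121 = \frac{121}{7} \approx 17.286$)
$R - a{\left(-3 + 11,-10 \right)} = \frac{121}{7} - - 10 \left(-3 + 11\right)^{2} = \frac{121}{7} - - 10 \cdot 8^{2} = \frac{121}{7} - \left(-10\right) 64 = \frac{121}{7} - -640 = \frac{121}{7} + 640 = \frac{4601}{7}$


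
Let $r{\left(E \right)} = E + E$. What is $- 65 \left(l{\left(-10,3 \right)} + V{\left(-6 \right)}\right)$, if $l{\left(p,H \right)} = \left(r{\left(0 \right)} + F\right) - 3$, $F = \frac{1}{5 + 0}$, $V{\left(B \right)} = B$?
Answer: $572$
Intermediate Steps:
$r{\left(E \right)} = 2 E$
$F = \frac{1}{5} \approx 0.2$
$l{\left(p,H \right)} = - \frac{14}{5}$ ($l{\left(p,H \right)} = \left(2 \cdot 0 + \frac{1}{5}\right) - 3 = \left(0 + \frac{1}{5}\right) - 3 = \frac{1}{5} - 3 = - \frac{14}{5}$)
$- 65 \left(l{\left(-10,3 \right)} + V{\left(-6 \right)}\right) = - 65 \left(- \frac{14}{5} - 6\right) = \left(-65\right) \left(- \frac{44}{5}\right) = 572$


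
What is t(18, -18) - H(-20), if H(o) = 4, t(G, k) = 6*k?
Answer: -112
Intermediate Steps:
t(18, -18) - H(-20) = 6*(-18) - 1*4 = -108 - 4 = -112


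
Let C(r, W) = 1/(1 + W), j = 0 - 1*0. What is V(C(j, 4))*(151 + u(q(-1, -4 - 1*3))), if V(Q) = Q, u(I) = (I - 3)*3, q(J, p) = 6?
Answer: 32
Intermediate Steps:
j = 0 (j = 0 + 0 = 0)
u(I) = -9 + 3*I (u(I) = (-3 + I)*3 = -9 + 3*I)
V(C(j, 4))*(151 + u(q(-1, -4 - 1*3))) = (151 + (-9 + 3*6))/(1 + 4) = (151 + (-9 + 18))/5 = (151 + 9)/5 = (⅕)*160 = 32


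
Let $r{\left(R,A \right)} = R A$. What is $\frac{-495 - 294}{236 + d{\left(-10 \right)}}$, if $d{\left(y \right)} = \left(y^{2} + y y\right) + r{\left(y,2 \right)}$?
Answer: $- \frac{789}{416} \approx -1.8966$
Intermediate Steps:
$r{\left(R,A \right)} = A R$
$d{\left(y \right)} = 2 y + 2 y^{2}$ ($d{\left(y \right)} = \left(y^{2} + y y\right) + 2 y = \left(y^{2} + y^{2}\right) + 2 y = 2 y^{2} + 2 y = 2 y + 2 y^{2}$)
$\frac{-495 - 294}{236 + d{\left(-10 \right)}} = \frac{-495 - 294}{236 + 2 \left(-10\right) \left(1 - 10\right)} = - \frac{789}{236 + 2 \left(-10\right) \left(-9\right)} = - \frac{789}{236 + 180} = - \frac{789}{416}$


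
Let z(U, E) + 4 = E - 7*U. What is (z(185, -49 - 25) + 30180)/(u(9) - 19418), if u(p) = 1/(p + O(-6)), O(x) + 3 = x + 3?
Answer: -86421/58253 ≈ -1.4835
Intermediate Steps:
z(U, E) = -4 + E - 7*U (z(U, E) = -4 + (E - 7*U) = -4 + E - 7*U)
O(x) = x (O(x) = -3 + (x + 3) = -3 + (3 + x) = x)
u(p) = 1/(-6 + p) (u(p) = 1/(p - 6) = 1/(-6 + p))
(z(185, -49 - 25) + 30180)/(u(9) - 19418) = ((-4 + (-49 - 25) - 7*185) + 30180)/(1/(-6 + 9) - 19418) = ((-4 - 74 - 1295) + 30180)/(1/3 - 19418) = (-1373 + 30180)/(⅓ - 19418) = 28807/(-58253/3) = 28807*(-3/58253) = -86421/58253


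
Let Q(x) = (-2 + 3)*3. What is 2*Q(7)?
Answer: 6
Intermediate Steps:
Q(x) = 3 (Q(x) = 1*3 = 3)
2*Q(7) = 2*3 = 6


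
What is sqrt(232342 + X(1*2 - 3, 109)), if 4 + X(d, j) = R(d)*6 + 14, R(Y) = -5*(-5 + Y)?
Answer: 2*sqrt(58133) ≈ 482.22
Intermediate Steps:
R(Y) = 25 - 5*Y
X(d, j) = 160 - 30*d (X(d, j) = -4 + ((25 - 5*d)*6 + 14) = -4 + ((150 - 30*d) + 14) = -4 + (164 - 30*d) = 160 - 30*d)
sqrt(232342 + X(1*2 - 3, 109)) = sqrt(232342 + (160 - 30*(1*2 - 3))) = sqrt(232342 + (160 - 30*(2 - 3))) = sqrt(232342 + (160 - 30*(-1))) = sqrt(232342 + (160 + 30)) = sqrt(232342 + 190) = sqrt(232532) = 2*sqrt(58133)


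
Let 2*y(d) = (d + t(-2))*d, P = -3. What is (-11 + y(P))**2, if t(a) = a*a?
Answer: 625/4 ≈ 156.25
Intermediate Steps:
t(a) = a**2
y(d) = d*(4 + d)/2 (y(d) = ((d + (-2)**2)*d)/2 = ((d + 4)*d)/2 = ((4 + d)*d)/2 = (d*(4 + d))/2 = d*(4 + d)/2)
(-11 + y(P))**2 = (-11 + (1/2)*(-3)*(4 - 3))**2 = (-11 + (1/2)*(-3)*1)**2 = (-11 - 3/2)**2 = (-25/2)**2 = 625/4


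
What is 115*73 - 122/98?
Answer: 411294/49 ≈ 8393.8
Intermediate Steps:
115*73 - 122/98 = 8395 - 122*1/98 = 8395 - 61/49 = 411294/49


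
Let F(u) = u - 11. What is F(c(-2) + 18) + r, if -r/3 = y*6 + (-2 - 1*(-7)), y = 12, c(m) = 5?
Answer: -219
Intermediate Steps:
r = -231 (r = -3*(12*6 + (-2 - 1*(-7))) = -3*(72 + (-2 + 7)) = -3*(72 + 5) = -3*77 = -231)
F(u) = -11 + u
F(c(-2) + 18) + r = (-11 + (5 + 18)) - 231 = (-11 + 23) - 231 = 12 - 231 = -219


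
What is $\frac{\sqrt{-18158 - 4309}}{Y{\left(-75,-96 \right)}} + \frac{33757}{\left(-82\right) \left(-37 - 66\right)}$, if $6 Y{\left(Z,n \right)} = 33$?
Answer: $\frac{33757}{8446} + \frac{2 i \sqrt{22467}}{11} \approx 3.9968 + 27.253 i$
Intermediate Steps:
$Y{\left(Z,n \right)} = \frac{11}{2}$ ($Y{\left(Z,n \right)} = \frac{1}{6} \cdot 33 = \frac{11}{2}$)
$\frac{\sqrt{-18158 - 4309}}{Y{\left(-75,-96 \right)}} + \frac{33757}{\left(-82\right) \left(-37 - 66\right)} = \frac{\sqrt{-18158 - 4309}}{\frac{11}{2}} + \frac{33757}{\left(-82\right) \left(-37 - 66\right)} = \sqrt{-22467} \cdot \frac{2}{11} + \frac{33757}{\left(-82\right) \left(-103\right)} = i \sqrt{22467} \cdot \frac{2}{11} + \frac{33757}{8446} = \frac{2 i \sqrt{22467}}{11} + 33757 \cdot \frac{1}{8446} = \frac{2 i \sqrt{22467}}{11} + \frac{33757}{8446} = \frac{33757}{8446} + \frac{2 i \sqrt{22467}}{11}$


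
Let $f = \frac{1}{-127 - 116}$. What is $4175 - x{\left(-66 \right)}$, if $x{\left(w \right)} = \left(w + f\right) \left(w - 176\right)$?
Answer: $- \frac{2866913}{243} \approx -11798.0$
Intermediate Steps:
$f = - \frac{1}{243}$ ($f = \frac{1}{-243} = - \frac{1}{243} \approx -0.0041152$)
$x{\left(w \right)} = \left(-176 + w\right) \left(- \frac{1}{243} + w\right)$ ($x{\left(w \right)} = \left(w - \frac{1}{243}\right) \left(w - 176\right) = \left(- \frac{1}{243} + w\right) \left(-176 + w\right) = \left(-176 + w\right) \left(- \frac{1}{243} + w\right)$)
$4175 - x{\left(-66 \right)} = 4175 - \left(\frac{176}{243} + \left(-66\right)^{2} - - \frac{940918}{81}\right) = 4175 - \left(\frac{176}{243} + 4356 + \frac{940918}{81}\right) = 4175 - \frac{3881438}{243} = - \frac{2866913}{243}$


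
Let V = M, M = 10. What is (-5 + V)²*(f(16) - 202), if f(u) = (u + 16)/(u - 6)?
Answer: -4970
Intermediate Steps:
V = 10
f(u) = (16 + u)/(-6 + u)
(-5 + V)²*(f(16) - 202) = (-5 + 10)²*((16 + 16)/(-6 + 16) - 202) = 5²*(32/10 - 202) = 25*((⅒)*32 - 202) = 25*(16/5 - 202) = 25*(-994/5) = -4970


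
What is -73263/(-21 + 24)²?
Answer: -24421/3 ≈ -8140.3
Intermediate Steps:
-73263/(-21 + 24)² = -73263/(3²) = -73263/9 = -73263*⅑ = -24421/3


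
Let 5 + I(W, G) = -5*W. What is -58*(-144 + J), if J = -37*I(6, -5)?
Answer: -66758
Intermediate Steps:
I(W, G) = -5 - 5*W
J = 1295 (J = -37*(-5 - 5*6) = -37*(-5 - 30) = -37*(-35) = 1295)
-58*(-144 + J) = -58*(-144 + 1295) = -58*1151 = -66758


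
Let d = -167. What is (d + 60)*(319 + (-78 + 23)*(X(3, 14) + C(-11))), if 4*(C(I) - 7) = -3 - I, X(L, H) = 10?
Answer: 77682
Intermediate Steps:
C(I) = 25/4 - I/4 (C(I) = 7 + (-3 - I)/4 = 7 + (-3/4 - I/4) = 25/4 - I/4)
(d + 60)*(319 + (-78 + 23)*(X(3, 14) + C(-11))) = (-167 + 60)*(319 + (-78 + 23)*(10 + (25/4 - 1/4*(-11)))) = -107*(319 - 55*(10 + (25/4 + 11/4))) = -107*(319 - 55*(10 + 9)) = -107*(319 - 55*19) = -107*(319 - 1045) = -107*(-726) = 77682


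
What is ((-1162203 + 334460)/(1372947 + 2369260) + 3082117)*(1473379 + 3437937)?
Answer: 8092388693022961488/534601 ≈ 1.5137e+13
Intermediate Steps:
((-1162203 + 334460)/(1372947 + 2369260) + 3082117)*(1473379 + 3437937) = (-827743/3742207 + 3082117)*4911316 = (-827743*1/3742207 + 3082117)*4911316 = (-118249/534601 + 3082117)*4911316 = (1647702712068/534601)*4911316 = 8092388693022961488/534601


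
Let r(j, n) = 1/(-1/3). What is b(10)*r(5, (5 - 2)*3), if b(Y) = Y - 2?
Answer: -24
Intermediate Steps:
b(Y) = -2 + Y
r(j, n) = -3 (r(j, n) = 1/(-1*⅓) = 1/(-⅓) = -3)
b(10)*r(5, (5 - 2)*3) = (-2 + 10)*(-3) = 8*(-3) = -24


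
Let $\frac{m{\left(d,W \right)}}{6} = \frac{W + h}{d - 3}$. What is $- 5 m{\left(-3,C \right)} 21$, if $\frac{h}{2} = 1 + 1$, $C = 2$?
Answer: $630$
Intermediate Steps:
$h = 4$ ($h = 2 \left(1 + 1\right) = 2 \cdot 2 = 4$)
$m{\left(d,W \right)} = \frac{6 \left(4 + W\right)}{-3 + d}$ ($m{\left(d,W \right)} = 6 \frac{W + 4}{d - 3} = 6 \frac{4 + W}{-3 + d} = \frac{6 \left(4 + W\right)}{-3 + d}$)
$- 5 m{\left(-3,C \right)} 21 = - 5 \frac{6 \left(4 + 2\right)}{-3 - 3} \cdot 21 = - 5 \cdot 6 \frac{1}{-6} \cdot 6 \cdot 21 = - 5 \cdot 6 \left(- \frac{1}{6}\right) 6 \cdot 21 = \left(-5\right) \left(-6\right) 21 = 30 \cdot 21 = 630$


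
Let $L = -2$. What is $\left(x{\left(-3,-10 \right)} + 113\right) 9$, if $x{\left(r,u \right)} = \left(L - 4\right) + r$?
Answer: $936$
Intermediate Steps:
$x{\left(r,u \right)} = -6 + r$ ($x{\left(r,u \right)} = \left(-2 - 4\right) + r = -6 + r$)
$\left(x{\left(-3,-10 \right)} + 113\right) 9 = \left(\left(-6 - 3\right) + 113\right) 9 = \left(-9 + 113\right) 9 = 104 \cdot 9 = 936$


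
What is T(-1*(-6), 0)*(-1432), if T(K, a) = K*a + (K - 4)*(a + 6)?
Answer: -17184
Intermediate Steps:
T(K, a) = K*a + (-4 + K)*(6 + a)
T(-1*(-6), 0)*(-1432) = (-24 - 4*0 + 6*(-1*(-6)) + 2*(-1*(-6))*0)*(-1432) = (-24 + 0 + 6*6 + 2*6*0)*(-1432) = (-24 + 0 + 36 + 0)*(-1432) = 12*(-1432) = -17184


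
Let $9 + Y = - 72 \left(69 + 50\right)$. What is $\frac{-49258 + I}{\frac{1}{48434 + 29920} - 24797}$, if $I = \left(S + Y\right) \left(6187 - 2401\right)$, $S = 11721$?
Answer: $- \frac{928802517804}{1942944137} \approx -478.04$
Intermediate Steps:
$Y = -8577$ ($Y = -9 - 72 \left(69 + 50\right) = -9 - 8568 = -8577$)
$I = 11903184$ ($I = \left(11721 - 8577\right) \left(6187 - 2401\right) = 3144 \cdot 3786 = 11903184$)
$\frac{-49258 + I}{\frac{1}{48434 + 29920} - 24797} = \frac{-49258 + 11903184}{\frac{1}{48434 + 29920} - 24797} = \frac{11853926}{\frac{1}{78354} - 24797} = \frac{11853926}{- \frac{1942944137}{78354}} = 11853926 \left(- \frac{78354}{1942944137}\right) = - \frac{928802517804}{1942944137}$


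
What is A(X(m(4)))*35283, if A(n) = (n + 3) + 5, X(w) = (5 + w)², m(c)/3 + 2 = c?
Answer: 4551507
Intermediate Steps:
m(c) = -6 + 3*c
A(n) = 8 + n (A(n) = (3 + n) + 5 = 8 + n)
A(X(m(4)))*35283 = (8 + (5 + (-6 + 3*4))²)*35283 = (8 + (5 + (-6 + 12))²)*35283 = (8 + (5 + 6)²)*35283 = (8 + 11²)*35283 = (8 + 121)*35283 = 129*35283 = 4551507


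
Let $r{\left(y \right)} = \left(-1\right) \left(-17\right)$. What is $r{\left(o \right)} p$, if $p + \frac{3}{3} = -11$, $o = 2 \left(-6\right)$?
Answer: $-204$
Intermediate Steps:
$o = -12$
$r{\left(y \right)} = 17$
$p = -12$ ($p = -1 - 11 = -12$)
$r{\left(o \right)} p = 17 \left(-12\right) = -204$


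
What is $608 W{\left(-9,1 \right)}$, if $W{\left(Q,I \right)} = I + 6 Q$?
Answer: $-32224$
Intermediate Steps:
$608 W{\left(-9,1 \right)} = 608 \left(1 + 6 \left(-9\right)\right) = 608 \left(1 - 54\right) = 608 \left(-53\right) = -32224$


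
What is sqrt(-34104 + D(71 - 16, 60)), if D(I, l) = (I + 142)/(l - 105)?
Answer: I*sqrt(7674385)/15 ≈ 184.68*I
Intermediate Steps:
D(I, l) = (142 + I)/(-105 + l)
sqrt(-34104 + D(71 - 16, 60)) = sqrt(-34104 + (142 + (71 - 16))/(-105 + 60)) = sqrt(-34104 + (142 + 55)/(-45)) = sqrt(-34104 - 1/45*197) = sqrt(-34104 - 197/45) = sqrt(-1534877/45) = I*sqrt(7674385)/15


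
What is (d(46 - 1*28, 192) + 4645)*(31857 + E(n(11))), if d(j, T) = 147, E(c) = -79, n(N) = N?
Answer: 152280176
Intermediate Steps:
(d(46 - 1*28, 192) + 4645)*(31857 + E(n(11))) = (147 + 4645)*(31857 - 79) = 4792*31778 = 152280176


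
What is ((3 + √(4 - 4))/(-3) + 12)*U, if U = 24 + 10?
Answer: 374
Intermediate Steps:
U = 34
((3 + √(4 - 4))/(-3) + 12)*U = ((3 + √(4 - 4))/(-3) + 12)*34 = ((3 + √0)*(-⅓) + 12)*34 = ((3 + 0)*(-⅓) + 12)*34 = (3*(-⅓) + 12)*34 = (-1 + 12)*34 = 11*34 = 374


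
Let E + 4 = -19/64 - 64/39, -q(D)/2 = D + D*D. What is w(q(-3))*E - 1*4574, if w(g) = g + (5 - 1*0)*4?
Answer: -1441909/312 ≈ -4621.5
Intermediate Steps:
q(D) = -2*D - 2*D² (q(D) = -2*(D + D*D) = -2*(D + D²) = -2*D - 2*D²)
E = -14821/2496 (E = -4 + (-19/64 - 64/39) = -4 - 4837/2496 = -14821/2496 ≈ -5.9379)
w(g) = 20 + g (w(g) = g + (5 + 0)*4 = g + 5*4 = g + 20 = 20 + g)
w(q(-3))*E - 1*4574 = (20 - 2*(-3)*(1 - 3))*(-14821/2496) - 1*4574 = (20 - 2*(-3)*(-2))*(-14821/2496) - 4574 = (20 - 12)*(-14821/2496) - 4574 = 8*(-14821/2496) - 4574 = -14821/312 - 4574 = -1441909/312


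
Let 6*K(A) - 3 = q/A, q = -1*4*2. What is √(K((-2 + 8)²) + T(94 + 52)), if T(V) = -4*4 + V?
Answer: √42270/18 ≈ 11.422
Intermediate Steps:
q = -8 (q = -4*2 = -8)
K(A) = ½ - 4/(3*A) (K(A) = ½ + (-8/A)/6 = ½ - 4/(3*A))
T(V) = -16 + V
√(K((-2 + 8)²) + T(94 + 52)) = √((-8 + 3*(-2 + 8)²)/(6*((-2 + 8)²)) + (-16 + (94 + 52))) = √((-8 + 3*6²)/(6*(6²)) + (-16 + 146)) = √((⅙)*(-8 + 3*36)/36 + 130) = √((⅙)*(1/36)*(-8 + 108) + 130) = √((⅙)*(1/36)*100 + 130) = √(25/54 + 130) = √(7045/54) = √42270/18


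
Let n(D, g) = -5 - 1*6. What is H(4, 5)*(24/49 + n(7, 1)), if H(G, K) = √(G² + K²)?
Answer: -515*√41/49 ≈ -67.298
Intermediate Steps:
n(D, g) = -11 (n(D, g) = -5 - 6 = -11)
H(4, 5)*(24/49 + n(7, 1)) = √(4² + 5²)*(24/49 - 11) = √(16 + 25)*(24*(1/49) - 11) = √41*(24/49 - 11) = √41*(-515/49) = -515*√41/49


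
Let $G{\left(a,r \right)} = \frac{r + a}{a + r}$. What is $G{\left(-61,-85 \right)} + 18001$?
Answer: $18002$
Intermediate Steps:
$G{\left(a,r \right)} = 1$ ($G{\left(a,r \right)} = \frac{a + r}{a + r} = 1$)
$G{\left(-61,-85 \right)} + 18001 = 1 + 18001 = 18002$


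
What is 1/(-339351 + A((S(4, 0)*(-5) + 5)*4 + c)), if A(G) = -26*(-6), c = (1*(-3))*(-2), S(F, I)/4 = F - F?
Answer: -1/339195 ≈ -2.9482e-6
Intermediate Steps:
S(F, I) = 0 (S(F, I) = 4*(F - F) = 4*0 = 0)
c = 6 (c = -3*(-2) = 6)
A(G) = 156
1/(-339351 + A((S(4, 0)*(-5) + 5)*4 + c)) = 1/(-339351 + 156) = 1/(-339195) = -1/339195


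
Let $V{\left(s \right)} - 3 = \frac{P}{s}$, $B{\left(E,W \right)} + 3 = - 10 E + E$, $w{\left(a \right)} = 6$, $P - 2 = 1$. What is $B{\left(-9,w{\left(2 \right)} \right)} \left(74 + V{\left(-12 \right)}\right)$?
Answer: $\frac{11973}{2} \approx 5986.5$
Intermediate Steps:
$P = 3$ ($P = 2 + 1 = 3$)
$B{\left(E,W \right)} = -3 - 9 E$ ($B{\left(E,W \right)} = -3 + \left(- 10 E + E\right) = -3 - 9 E$)
$V{\left(s \right)} = 3 + \frac{3}{s}$
$B{\left(-9,w{\left(2 \right)} \right)} \left(74 + V{\left(-12 \right)}\right) = \left(-3 - -81\right) \left(74 + \left(3 + \frac{3}{-12}\right)\right) = \left(-3 + 81\right) \left(74 + \left(3 + 3 \left(- \frac{1}{12}\right)\right)\right) = 78 \left(74 + \left(3 - \frac{1}{4}\right)\right) = 78 \left(74 + \frac{11}{4}\right) = 78 \cdot \frac{307}{4} = \frac{11973}{2}$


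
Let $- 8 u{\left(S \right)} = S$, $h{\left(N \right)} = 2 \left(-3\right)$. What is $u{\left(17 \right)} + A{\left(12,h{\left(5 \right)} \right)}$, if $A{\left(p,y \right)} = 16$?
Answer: $\frac{111}{8} \approx 13.875$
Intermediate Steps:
$h{\left(N \right)} = -6$
$u{\left(S \right)} = - \frac{S}{8}$
$u{\left(17 \right)} + A{\left(12,h{\left(5 \right)} \right)} = \left(- \frac{1}{8}\right) 17 + 16 = - \frac{17}{8} + 16 = \frac{111}{8}$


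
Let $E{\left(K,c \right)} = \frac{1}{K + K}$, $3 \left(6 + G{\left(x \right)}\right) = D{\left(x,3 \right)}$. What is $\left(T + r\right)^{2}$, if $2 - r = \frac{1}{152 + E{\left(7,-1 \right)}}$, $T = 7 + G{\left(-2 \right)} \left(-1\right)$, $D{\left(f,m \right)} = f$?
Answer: $\frac{10004200441}{40793769} \approx 245.24$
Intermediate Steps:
$G{\left(x \right)} = -6 + \frac{x}{3}$
$E{\left(K,c \right)} = \frac{1}{2 K}$
$T = \frac{41}{3}$ ($T = 7 + \left(-6 + \frac{1}{3} \left(-2\right)\right) \left(-1\right) = 7 + \left(-6 - \frac{2}{3}\right) \left(-1\right) = 7 - - \frac{20}{3} = 7 + \frac{20}{3} = \frac{41}{3} \approx 13.667$)
$r = \frac{4244}{2129}$ ($r = 2 - \frac{1}{152 + \frac{1}{2 \cdot 7}} = 2 - \frac{1}{152 + \frac{1}{2} \cdot \frac{1}{7}} = 2 - \frac{1}{152 + \frac{1}{14}} = 2 - \frac{1}{\frac{2129}{14}} = 2 - \frac{14}{2129} = \frac{4244}{2129} \approx 1.9934$)
$\left(T + r\right)^{2} = \left(\frac{41}{3} + \frac{4244}{2129}\right)^{2} = \left(\frac{100021}{6387}\right)^{2} = \frac{10004200441}{40793769}$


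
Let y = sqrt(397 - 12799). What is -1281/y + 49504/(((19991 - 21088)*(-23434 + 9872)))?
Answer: 24752/7438757 + 427*I*sqrt(1378)/1378 ≈ 0.0033274 + 11.503*I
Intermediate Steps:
y = 3*I*sqrt(1378) (y = sqrt(-12402) = 3*I*sqrt(1378) ≈ 111.36*I)
-1281/y + 49504/(((19991 - 21088)*(-23434 + 9872))) = -1281*(-I*sqrt(1378)/4134) + 49504/(((19991 - 21088)*(-23434 + 9872))) = -(-427)*I*sqrt(1378)/1378 + 49504/((-1097*(-13562))) = 427*I*sqrt(1378)/1378 + 49504/14877514 = 427*I*sqrt(1378)/1378 + 49504*(1/14877514) = 427*I*sqrt(1378)/1378 + 24752/7438757 = 24752/7438757 + 427*I*sqrt(1378)/1378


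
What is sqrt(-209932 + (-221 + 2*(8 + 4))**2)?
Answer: I*sqrt(171123) ≈ 413.67*I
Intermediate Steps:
sqrt(-209932 + (-221 + 2*(8 + 4))**2) = sqrt(-209932 + (-221 + 2*12)**2) = sqrt(-209932 + (-221 + 24)**2) = sqrt(-209932 + (-197)**2) = sqrt(-209932 + 38809) = sqrt(-171123) = I*sqrt(171123)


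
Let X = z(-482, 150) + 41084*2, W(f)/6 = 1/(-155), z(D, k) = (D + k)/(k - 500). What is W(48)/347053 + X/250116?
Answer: 1578618005761/4805194201050 ≈ 0.32852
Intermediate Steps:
z(D, k) = (D + k)/(-500 + k)
W(f) = -6/155 (W(f) = 6/(-155) = 6*(-1/155) = -6/155)
X = 14379566/175 (X = (-482 + 150)/(-500 + 150) + 41084*2 = -332/(-350) + 82168 = -1/350*(-332) + 82168 = 166/175 + 82168 = 14379566/175 ≈ 82169.)
W(48)/347053 + X/250116 = -6/155/347053 + (14379566/175)/250116 = -6/155*1/347053 + (14379566/175)*(1/250116) = -6/53793215 + 7189783/21885150 = 1578618005761/4805194201050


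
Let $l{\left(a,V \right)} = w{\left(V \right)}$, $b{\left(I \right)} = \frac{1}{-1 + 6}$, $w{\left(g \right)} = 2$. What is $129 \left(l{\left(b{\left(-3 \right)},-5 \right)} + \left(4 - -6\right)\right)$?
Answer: $1548$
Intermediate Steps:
$b{\left(I \right)} = \frac{1}{5}$
$l{\left(a,V \right)} = 2$
$129 \left(l{\left(b{\left(-3 \right)},-5 \right)} + \left(4 - -6\right)\right) = 129 \left(2 + \left(4 - -6\right)\right) = 129 \left(2 + \left(4 + 6\right)\right) = 129 \left(2 + 10\right) = 129 \cdot 12 = 1548$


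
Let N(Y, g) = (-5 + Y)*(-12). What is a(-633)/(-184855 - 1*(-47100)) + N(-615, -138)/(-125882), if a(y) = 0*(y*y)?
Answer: -3720/62941 ≈ -0.059103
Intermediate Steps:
a(y) = 0 (a(y) = 0*y² = 0)
N(Y, g) = 60 - 12*Y
a(-633)/(-184855 - 1*(-47100)) + N(-615, -138)/(-125882) = 0/(-184855 - 1*(-47100)) + (60 - 12*(-615))/(-125882) = 0/(-184855 + 47100) + (60 + 7380)*(-1/125882) = 0/(-137755) + 7440*(-1/125882) = 0*(-1/137755) - 3720/62941 = 0 - 3720/62941 = -3720/62941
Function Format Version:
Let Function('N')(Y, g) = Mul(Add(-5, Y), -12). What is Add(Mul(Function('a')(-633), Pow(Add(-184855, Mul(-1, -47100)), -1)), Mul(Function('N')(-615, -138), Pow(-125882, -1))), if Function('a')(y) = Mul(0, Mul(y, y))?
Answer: Rational(-3720, 62941) ≈ -0.059103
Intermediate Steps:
Function('a')(y) = 0 (Function('a')(y) = Mul(0, Pow(y, 2)) = 0)
Function('N')(Y, g) = Add(60, Mul(-12, Y))
Add(Mul(Function('a')(-633), Pow(Add(-184855, Mul(-1, -47100)), -1)), Mul(Function('N')(-615, -138), Pow(-125882, -1))) = Add(Mul(0, Pow(Add(-184855, Mul(-1, -47100)), -1)), Mul(Add(60, Mul(-12, -615)), Pow(-125882, -1))) = Add(Mul(0, Pow(Add(-184855, 47100), -1)), Mul(Add(60, 7380), Rational(-1, 125882))) = Add(Mul(0, Pow(-137755, -1)), Mul(7440, Rational(-1, 125882))) = Add(Mul(0, Rational(-1, 137755)), Rational(-3720, 62941)) = Add(0, Rational(-3720, 62941)) = Rational(-3720, 62941)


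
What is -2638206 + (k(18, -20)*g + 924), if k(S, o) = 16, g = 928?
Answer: -2622434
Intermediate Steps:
-2638206 + (k(18, -20)*g + 924) = -2638206 + (16*928 + 924) = -2638206 + (14848 + 924) = -2638206 + 15772 = -2622434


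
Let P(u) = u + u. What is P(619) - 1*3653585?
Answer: -3652347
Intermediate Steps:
P(u) = 2*u
P(619) - 1*3653585 = 2*619 - 1*3653585 = 1238 - 3653585 = -3652347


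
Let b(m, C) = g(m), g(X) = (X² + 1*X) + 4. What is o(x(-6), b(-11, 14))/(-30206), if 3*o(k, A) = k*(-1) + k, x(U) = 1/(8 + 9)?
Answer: 0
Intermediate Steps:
g(X) = 4 + X + X² (g(X) = (X² + X) + 4 = (X + X²) + 4 = 4 + X + X²)
b(m, C) = 4 + m + m²
x(U) = 1/17
o(k, A) = 0 (o(k, A) = (k*(-1) + k)/3 = (-k + k)/3 = (⅓)*0 = 0)
o(x(-6), b(-11, 14))/(-30206) = 0/(-30206) = 0*(-1/30206) = 0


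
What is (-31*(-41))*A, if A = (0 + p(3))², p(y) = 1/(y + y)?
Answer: 1271/36 ≈ 35.306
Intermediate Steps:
p(y) = 1/(2*y)
A = 1/36 (A = (0 + (½)/3)² = (0 + (½)*(⅓))² = (0 + ⅙)² = (⅙)² = 1/36 ≈ 0.027778)
(-31*(-41))*A = -31*(-41)*(1/36) = 1271*(1/36) = 1271/36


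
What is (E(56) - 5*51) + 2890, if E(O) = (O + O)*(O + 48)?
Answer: 14283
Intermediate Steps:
E(O) = 2*O*(48 + O) (E(O) = (2*O)*(48 + O) = 2*O*(48 + O))
(E(56) - 5*51) + 2890 = (2*56*(48 + 56) - 5*51) + 2890 = (2*56*104 - 255) + 2890 = (11648 - 255) + 2890 = 11393 + 2890 = 14283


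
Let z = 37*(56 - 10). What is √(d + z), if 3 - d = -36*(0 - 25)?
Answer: √805 ≈ 28.373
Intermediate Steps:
d = -897 (d = 3 - (-36)*(0 - 25) = 3 - (-36)*(-25) = 3 - 1*900 = 3 - 900 = -897)
z = 1702 (z = 37*46 = 1702)
√(d + z) = √(-897 + 1702) = √805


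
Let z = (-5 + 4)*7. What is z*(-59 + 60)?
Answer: -7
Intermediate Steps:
z = -7 (z = -1*7 = -7)
z*(-59 + 60) = -7*(-59 + 60) = -7*1 = -7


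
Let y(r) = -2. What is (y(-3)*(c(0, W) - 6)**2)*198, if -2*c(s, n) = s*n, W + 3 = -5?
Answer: -14256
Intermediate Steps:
W = -8 (W = -3 - 5 = -8)
c(s, n) = -n*s/2 (c(s, n) = -s*n/2 = -n*s/2)
(y(-3)*(c(0, W) - 6)**2)*198 = -2*(-1/2*(-8)*0 - 6)**2*198 = -2*(0 - 6)**2*198 = -2*(-6)**2*198 = -2*36*198 = -72*198 = -14256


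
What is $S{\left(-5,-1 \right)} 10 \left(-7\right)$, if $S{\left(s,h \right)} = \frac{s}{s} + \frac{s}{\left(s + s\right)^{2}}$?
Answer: $- \frac{133}{2} \approx -66.5$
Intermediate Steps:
$S{\left(s,h \right)} = 1 + \frac{1}{4 s}$ ($S{\left(s,h \right)} = 1 + \frac{s}{\left(2 s\right)^{2}} = 1 + \frac{s}{4 s^{2}} = 1 + s \frac{1}{4 s^{2}} = 1 + \frac{1}{4 s}$)
$S{\left(-5,-1 \right)} 10 \left(-7\right) = \frac{\frac{1}{4} - 5}{-5} \cdot 10 \left(-7\right) = \left(- \frac{1}{5}\right) \left(- \frac{19}{4}\right) 10 \left(-7\right) = \frac{19}{20} \cdot 10 \left(-7\right) = \frac{19}{2} \left(-7\right) = - \frac{133}{2}$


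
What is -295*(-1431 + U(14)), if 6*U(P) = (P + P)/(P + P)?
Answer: 2532575/6 ≈ 4.2210e+5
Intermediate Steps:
U(P) = ⅙ (U(P) = ((P + P)/(P + P))/6 = ((2*P)/((2*P)))/6 = ((2*P)*(1/(2*P)))/6 = (⅙)*1 = ⅙)
-295*(-1431 + U(14)) = -295*(-1431 + ⅙) = -295*(-8585/6) = 2532575/6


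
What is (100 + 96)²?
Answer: 38416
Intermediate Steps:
(100 + 96)² = 196² = 38416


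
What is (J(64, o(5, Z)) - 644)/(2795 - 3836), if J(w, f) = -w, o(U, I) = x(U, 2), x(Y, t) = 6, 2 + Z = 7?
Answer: 236/347 ≈ 0.68011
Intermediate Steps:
Z = 5 (Z = -2 + 7 = 5)
o(U, I) = 6
(J(64, o(5, Z)) - 644)/(2795 - 3836) = (-1*64 - 644)/(2795 - 3836) = (-64 - 644)/(-1041) = -708*(-1/1041) = 236/347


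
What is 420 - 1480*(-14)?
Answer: 21140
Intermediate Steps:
420 - 1480*(-14) = 420 - 370*(-56) = 420 + 20720 = 21140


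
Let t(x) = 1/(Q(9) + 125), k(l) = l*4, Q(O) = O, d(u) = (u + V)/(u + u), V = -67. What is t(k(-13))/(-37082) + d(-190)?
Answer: 79814346/118013465 ≈ 0.67632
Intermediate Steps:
d(u) = (-67 + u)/(2*u) (d(u) = (u - 67)/(u + u) = (-67 + u)/((2*u)) = (-67 + u)*(1/(2*u)) = (-67 + u)/(2*u))
k(l) = 4*l
t(x) = 1/134 (t(x) = 1/(9 + 125) = 1/134)
t(k(-13))/(-37082) + d(-190) = (1/134)/(-37082) + (½)*(-67 - 190)/(-190) = (1/134)*(-1/37082) + (½)*(-1/190)*(-257) = -1/4968988 + 257/380 = 79814346/118013465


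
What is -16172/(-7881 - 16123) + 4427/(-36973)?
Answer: 122915412/221874973 ≈ 0.55398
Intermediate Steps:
-16172/(-7881 - 16123) + 4427/(-36973) = -16172/(-24004) + 4427*(-1/36973) = -16172*(-1/24004) - 4427/36973 = 4043/6001 - 4427/36973 = 122915412/221874973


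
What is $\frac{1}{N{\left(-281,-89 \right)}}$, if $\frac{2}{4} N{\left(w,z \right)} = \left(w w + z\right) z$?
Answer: $- \frac{1}{14039216} \approx -7.1229 \cdot 10^{-8}$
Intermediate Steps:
$N{\left(w,z \right)} = 2 z \left(z + w^{2}\right)$ ($N{\left(w,z \right)} = 2 \left(w w + z\right) z = 2 \left(w^{2} + z\right) z = 2 \left(z + w^{2}\right) z = 2 z \left(z + w^{2}\right)$)
$\frac{1}{N{\left(-281,-89 \right)}} = \frac{1}{2 \left(-89\right) \left(-89 + \left(-281\right)^{2}\right)} = \frac{1}{2 \left(-89\right) \left(-89 + 78961\right)} = \frac{1}{2 \left(-89\right) 78872} = \frac{1}{-14039216} = - \frac{1}{14039216}$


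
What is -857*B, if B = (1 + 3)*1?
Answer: -3428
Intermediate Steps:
B = 4 (B = 4*1 = 4)
-857*B = -857*4 = -3428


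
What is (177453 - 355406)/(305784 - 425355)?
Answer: 177953/119571 ≈ 1.4883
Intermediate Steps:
(177453 - 355406)/(305784 - 425355) = -177953/(-119571) = -177953*(-1/119571) = 177953/119571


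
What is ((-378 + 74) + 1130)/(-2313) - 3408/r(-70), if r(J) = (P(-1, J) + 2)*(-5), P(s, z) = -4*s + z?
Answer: -509189/46260 ≈ -11.007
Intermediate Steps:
P(s, z) = z - 4*s
r(J) = -30 - 5*J (r(J) = ((J - 4*(-1)) + 2)*(-5) = ((J + 4) + 2)*(-5) = ((4 + J) + 2)*(-5) = (6 + J)*(-5) = -30 - 5*J)
((-378 + 74) + 1130)/(-2313) - 3408/r(-70) = ((-378 + 74) + 1130)/(-2313) - 3408/(-30 - 5*(-70)) = (-304 + 1130)*(-1/2313) - 3408/(-30 + 350) = 826*(-1/2313) - 3408/320 = -826/2313 - 3408*1/320 = -826/2313 - 213/20 = -509189/46260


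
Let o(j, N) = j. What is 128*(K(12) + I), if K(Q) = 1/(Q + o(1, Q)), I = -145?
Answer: -241152/13 ≈ -18550.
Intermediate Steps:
K(Q) = 1/(1 + Q) (K(Q) = 1/(Q + 1) = 1/(1 + Q))
128*(K(12) + I) = 128*(1/(1 + 12) - 145) = 128*(1/13 - 145) = 128*(-1884/13) = -241152/13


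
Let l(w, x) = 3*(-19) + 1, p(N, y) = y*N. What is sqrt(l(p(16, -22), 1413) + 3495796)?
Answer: 2*sqrt(873935) ≈ 1869.7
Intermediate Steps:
p(N, y) = N*y
l(w, x) = -56 (l(w, x) = -57 + 1 = -56)
sqrt(l(p(16, -22), 1413) + 3495796) = sqrt(-56 + 3495796) = sqrt(3495740) = 2*sqrt(873935)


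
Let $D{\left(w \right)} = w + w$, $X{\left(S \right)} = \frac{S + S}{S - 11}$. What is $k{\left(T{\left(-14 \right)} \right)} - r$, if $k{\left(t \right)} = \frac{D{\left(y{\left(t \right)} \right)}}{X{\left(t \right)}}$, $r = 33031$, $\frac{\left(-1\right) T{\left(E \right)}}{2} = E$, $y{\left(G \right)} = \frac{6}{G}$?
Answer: $- \frac{12948101}{392} \approx -33031.0$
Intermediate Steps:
$T{\left(E \right)} = - 2 E$
$X{\left(S \right)} = \frac{2 S}{-11 + S}$
$D{\left(w \right)} = 2 w$
$k{\left(t \right)} = \frac{6 \left(-11 + t\right)}{t^{2}}$ ($k{\left(t \right)} = \frac{2 \frac{6}{t}}{2 t \frac{1}{-11 + t}} = \frac{12}{t} \frac{-11 + t}{2 t} = \frac{6 \left(-11 + t\right)}{t^{2}}$)
$k{\left(T{\left(-14 \right)} \right)} - r = \frac{6 \left(-11 - -28\right)}{784} - 33031 = \frac{6 \left(-11 + 28\right)}{784} - 33031 = 6 \cdot \frac{1}{784} \cdot 17 - 33031 = \frac{51}{392} - 33031 = - \frac{12948101}{392}$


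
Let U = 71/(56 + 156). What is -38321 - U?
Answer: -8124123/212 ≈ -38321.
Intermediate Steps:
U = 71/212 ≈ 0.33491
-38321 - U = -38321 - 1*71/212 = -38321 - 71/212 = -8124123/212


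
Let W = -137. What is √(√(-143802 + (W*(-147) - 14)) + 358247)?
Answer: √(358247 + I*√123677) ≈ 598.54 + 0.294*I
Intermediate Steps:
√(√(-143802 + (W*(-147) - 14)) + 358247) = √(√(-143802 + (-137*(-147) - 14)) + 358247) = √(√(-143802 + (20139 - 14)) + 358247) = √(√(-143802 + 20125) + 358247) = √(√(-123677) + 358247) = √(I*√123677 + 358247) = √(358247 + I*√123677)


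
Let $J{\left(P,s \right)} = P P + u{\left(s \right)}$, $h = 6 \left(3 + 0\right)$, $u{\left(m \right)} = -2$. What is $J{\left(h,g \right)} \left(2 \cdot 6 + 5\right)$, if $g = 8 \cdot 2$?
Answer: $5474$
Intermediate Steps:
$g = 16$
$h = 18$ ($h = 6 \cdot 3 = 18$)
$J{\left(P,s \right)} = -2 + P^{2}$ ($J{\left(P,s \right)} = P P - 2 = P^{2} - 2 = -2 + P^{2}$)
$J{\left(h,g \right)} \left(2 \cdot 6 + 5\right) = \left(-2 + 18^{2}\right) \left(2 \cdot 6 + 5\right) = \left(-2 + 324\right) \left(12 + 5\right) = 322 \cdot 17 = 5474$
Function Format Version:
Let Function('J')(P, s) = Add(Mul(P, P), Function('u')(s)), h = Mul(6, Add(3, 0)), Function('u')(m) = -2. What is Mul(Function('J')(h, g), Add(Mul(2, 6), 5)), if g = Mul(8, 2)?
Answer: 5474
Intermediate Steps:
g = 16
h = 18 (h = Mul(6, 3) = 18)
Function('J')(P, s) = Add(-2, Pow(P, 2)) (Function('J')(P, s) = Add(Mul(P, P), -2) = Add(Pow(P, 2), -2) = Add(-2, Pow(P, 2)))
Mul(Function('J')(h, g), Add(Mul(2, 6), 5)) = Mul(Add(-2, Pow(18, 2)), Add(Mul(2, 6), 5)) = Mul(Add(-2, 324), Add(12, 5)) = Mul(322, 17) = 5474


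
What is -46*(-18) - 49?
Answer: 779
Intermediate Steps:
-46*(-18) - 49 = 828 - 49 = 779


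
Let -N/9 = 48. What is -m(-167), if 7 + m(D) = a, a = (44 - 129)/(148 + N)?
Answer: 1903/284 ≈ 6.7007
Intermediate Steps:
N = -432 (N = -9*48 = -432)
a = 85/284 (a = (44 - 129)/(148 - 432) = -85/(-284) = -85*(-1/284) = 85/284 ≈ 0.29930)
m(D) = -1903/284 (m(D) = -7 + 85/284 = -1903/284)
-m(-167) = -1*(-1903/284) = 1903/284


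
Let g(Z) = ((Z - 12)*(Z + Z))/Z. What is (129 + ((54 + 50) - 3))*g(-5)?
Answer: -7820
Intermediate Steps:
g(Z) = -24 + 2*Z (g(Z) = ((-12 + Z)*(2*Z))/Z = (2*Z*(-12 + Z))/Z = -24 + 2*Z)
(129 + ((54 + 50) - 3))*g(-5) = (129 + ((54 + 50) - 3))*(-24 + 2*(-5)) = (129 + (104 - 3))*(-24 - 10) = (129 + 101)*(-34) = 230*(-34) = -7820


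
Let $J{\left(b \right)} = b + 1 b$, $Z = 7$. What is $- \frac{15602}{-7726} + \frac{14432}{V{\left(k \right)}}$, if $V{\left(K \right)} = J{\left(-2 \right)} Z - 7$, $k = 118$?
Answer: $- \frac{55477781}{135205} \approx -410.32$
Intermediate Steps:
$J{\left(b \right)} = 2 b$ ($J{\left(b \right)} = b + b = 2 b$)
$V{\left(K \right)} = -35$ ($V{\left(K \right)} = 2 \left(-2\right) 7 - 7 = \left(-4\right) 7 - 7 = -28 - 7 = -35$)
$- \frac{15602}{-7726} + \frac{14432}{V{\left(k \right)}} = - \frac{15602}{-7726} + \frac{14432}{-35} = \left(-15602\right) \left(- \frac{1}{7726}\right) + 14432 \left(- \frac{1}{35}\right) = \frac{7801}{3863} - \frac{14432}{35} = - \frac{55477781}{135205}$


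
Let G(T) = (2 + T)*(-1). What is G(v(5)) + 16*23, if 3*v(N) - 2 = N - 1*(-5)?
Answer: 362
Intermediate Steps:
v(N) = 7/3 + N/3 (v(N) = 2/3 + (N - 1*(-5))/3 = 2/3 + (N + 5)/3 = 2/3 + (5 + N)/3 = 2/3 + (5/3 + N/3) = 7/3 + N/3)
G(T) = -2 - T
G(v(5)) + 16*23 = (-2 - (7/3 + (1/3)*5)) + 16*23 = (-2 - (7/3 + 5/3)) + 368 = (-2 - 1*4) + 368 = (-2 - 4) + 368 = -6 + 368 = 362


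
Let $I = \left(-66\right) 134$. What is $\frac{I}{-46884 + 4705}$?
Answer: $\frac{8844}{42179} \approx 0.20968$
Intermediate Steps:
$I = -8844$
$\frac{I}{-46884 + 4705} = - \frac{8844}{-46884 + 4705} = - \frac{8844}{-42179} = \left(-8844\right) \left(- \frac{1}{42179}\right) = \frac{8844}{42179}$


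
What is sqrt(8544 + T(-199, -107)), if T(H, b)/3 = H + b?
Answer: sqrt(7626) ≈ 87.327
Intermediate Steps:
T(H, b) = 3*H + 3*b (T(H, b) = 3*(H + b) = 3*H + 3*b)
sqrt(8544 + T(-199, -107)) = sqrt(8544 + (3*(-199) + 3*(-107))) = sqrt(8544 + (-597 - 321)) = sqrt(8544 - 918) = sqrt(7626)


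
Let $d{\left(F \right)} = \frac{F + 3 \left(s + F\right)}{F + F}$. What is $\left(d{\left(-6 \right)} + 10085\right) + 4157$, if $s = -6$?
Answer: $\frac{28491}{2} \approx 14246.0$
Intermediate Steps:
$d{\left(F \right)} = \frac{-18 + 4 F}{2 F}$ ($d{\left(F \right)} = \frac{F + 3 \left(-6 + F\right)}{F + F} = \frac{F + \left(-18 + 3 F\right)}{2 F} = \left(-18 + 4 F\right) \frac{1}{2 F} = \frac{-18 + 4 F}{2 F}$)
$\left(d{\left(-6 \right)} + 10085\right) + 4157 = \left(\left(2 - \frac{9}{-6}\right) + 10085\right) + 4157 = \left(\left(2 - - \frac{3}{2}\right) + 10085\right) + 4157 = \left(\left(2 + \frac{3}{2}\right) + 10085\right) + 4157 = \left(\frac{7}{2} + 10085\right) + 4157 = \frac{20177}{2} + 4157 = \frac{28491}{2}$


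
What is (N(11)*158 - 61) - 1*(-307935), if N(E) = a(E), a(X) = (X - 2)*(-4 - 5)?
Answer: 295076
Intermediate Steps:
a(X) = 18 - 9*X (a(X) = (-2 + X)*(-9) = 18 - 9*X)
N(E) = 18 - 9*E
(N(11)*158 - 61) - 1*(-307935) = ((18 - 9*11)*158 - 61) - 1*(-307935) = ((18 - 99)*158 - 61) + 307935 = (-81*158 - 61) + 307935 = (-12798 - 61) + 307935 = -12859 + 307935 = 295076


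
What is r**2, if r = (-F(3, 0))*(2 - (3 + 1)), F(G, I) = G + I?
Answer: 36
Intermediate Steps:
r = 6 (r = (-(3 + 0))*(2 - (3 + 1)) = (-1*3)*(2 - 1*4) = -3*(2 - 4) = -3*(-2) = 6)
r**2 = 6**2 = 36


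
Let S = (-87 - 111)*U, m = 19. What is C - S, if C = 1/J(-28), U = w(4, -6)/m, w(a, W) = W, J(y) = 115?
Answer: -136601/2185 ≈ -62.518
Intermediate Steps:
U = -6/19 ≈ -0.31579
C = 1/115 ≈ 0.0086956
S = 1188/19 (S = (-87 - 111)*(-6/19) = -198*(-6/19) = 1188/19 ≈ 62.526)
C - S = 1/115 - 1*1188/19 = 1/115 - 1188/19 = -136601/2185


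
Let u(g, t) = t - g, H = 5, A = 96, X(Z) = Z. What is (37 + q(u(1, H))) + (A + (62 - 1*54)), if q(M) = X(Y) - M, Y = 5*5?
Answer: 162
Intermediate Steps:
Y = 25
q(M) = 25 - M
(37 + q(u(1, H))) + (A + (62 - 1*54)) = (37 + (25 - (5 - 1*1))) + (96 + (62 - 1*54)) = (37 + (25 - (5 - 1))) + (96 + (62 - 54)) = (37 + (25 - 1*4)) + (96 + 8) = (37 + (25 - 4)) + 104 = (37 + 21) + 104 = 58 + 104 = 162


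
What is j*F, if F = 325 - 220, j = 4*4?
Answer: 1680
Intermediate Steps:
j = 16
F = 105
j*F = 16*105 = 1680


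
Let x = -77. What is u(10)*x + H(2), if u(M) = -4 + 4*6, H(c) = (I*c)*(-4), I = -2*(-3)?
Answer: -1588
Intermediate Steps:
I = 6
H(c) = -24*c (H(c) = (6*c)*(-4) = -24*c)
u(M) = 20 (u(M) = -4 + 24 = 20)
u(10)*x + H(2) = 20*(-77) - 24*2 = -1540 - 48 = -1588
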